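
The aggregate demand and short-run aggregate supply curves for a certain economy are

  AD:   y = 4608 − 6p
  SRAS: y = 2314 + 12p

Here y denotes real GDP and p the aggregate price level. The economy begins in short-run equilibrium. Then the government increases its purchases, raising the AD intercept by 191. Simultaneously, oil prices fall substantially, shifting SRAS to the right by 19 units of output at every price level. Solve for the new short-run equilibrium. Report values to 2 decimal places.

p = 137.00, y = 3977.00

After both shocks: AD is y = 4799 − 6p and SRAS is y = 2333 + 12p.
Setting them equal: 2466 = 18p, so p = 137.00.
Substituting into AD, y = 3977.00.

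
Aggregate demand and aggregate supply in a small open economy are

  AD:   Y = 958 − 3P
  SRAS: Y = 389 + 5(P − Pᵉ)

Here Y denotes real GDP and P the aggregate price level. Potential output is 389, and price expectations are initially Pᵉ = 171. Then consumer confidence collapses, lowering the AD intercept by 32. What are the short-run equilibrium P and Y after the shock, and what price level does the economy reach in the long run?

AD shifts left: new AD is Y = 926 − 3P. With Pᵉ = 171, SRAS is Y = 5P − 466.
Short run: 926 − 3P = 5P − 466 gives 1392 = 8P, so P = 174 and Y = 926 − 3·174 = 404.
Y = 404 is above potential 389; expectations adjust and SRAS shifts left until Y = 389.
Long run: on the new AD curve, 389 = 926 − 3P gives P = 179.

Short run: P = 174, Y = 404. Long run: P = 179.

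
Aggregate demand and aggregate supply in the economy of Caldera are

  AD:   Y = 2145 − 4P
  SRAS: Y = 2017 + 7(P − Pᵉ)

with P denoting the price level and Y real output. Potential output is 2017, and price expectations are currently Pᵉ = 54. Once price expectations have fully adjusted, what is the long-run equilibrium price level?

Short run: with Pᵉ = 54, SRAS is Y = 1639 + 7P. Setting AD = SRAS gives 506 = 11P, so P = 46 and Y = 2145 − 4·46 = 1961.
Output 1961 is below potential 2017, so over time expected prices fall and SRAS shifts right until Y returns to 2017.
Long run: Y = 2017 on the AD curve gives 2017 = 2145 − 4P, so P = 32.

Long-run P = 32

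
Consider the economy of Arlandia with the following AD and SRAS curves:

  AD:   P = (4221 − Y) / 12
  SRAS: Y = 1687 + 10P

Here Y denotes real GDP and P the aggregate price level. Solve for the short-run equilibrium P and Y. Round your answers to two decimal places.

P = 115.18, Y = 2838.82

Rearrange AD to Y = 4221 − 12P.
Set AD = SRAS: 4221 − 12P = 1687 + 10P, so 2534 = 22P and P = 115.18.
Substituting into AD, Y = 4221 − 12P = 2838.82.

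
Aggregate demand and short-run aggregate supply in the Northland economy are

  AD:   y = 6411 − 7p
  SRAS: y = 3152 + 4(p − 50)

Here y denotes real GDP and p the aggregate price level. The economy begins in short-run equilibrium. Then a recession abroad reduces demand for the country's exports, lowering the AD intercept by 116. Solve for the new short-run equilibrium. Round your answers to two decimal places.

p = 303.91, y = 4167.64

This is a negative demand shock: AD shifts left.
New AD: y = 6295 − 7p.
SRAS can be written y = 2952 + 4p.
Set AD = SRAS: 6295 − 7p = 2952 + 4p, so 3343 = 11p and p = 303.91.
Substituting into AD, y = 4167.64.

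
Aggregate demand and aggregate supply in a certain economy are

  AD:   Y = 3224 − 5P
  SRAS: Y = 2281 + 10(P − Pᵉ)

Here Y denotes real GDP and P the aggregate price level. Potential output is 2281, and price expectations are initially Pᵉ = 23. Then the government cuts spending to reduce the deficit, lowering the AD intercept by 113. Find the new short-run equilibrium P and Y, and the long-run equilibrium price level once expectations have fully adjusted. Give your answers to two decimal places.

AD shifts left: new AD is Y = 3111 − 5P. With Pᵉ = 23, SRAS is Y = 2051 + 10P.
Short run: 3111 − 5P = 2051 + 10P gives 1060 = 15P, so P = 70.67 and Y = 3111 − 5P = 2757.67.
Y = 2757.67 is above potential 2281; expectations adjust and SRAS shifts left until Y = 2281.
Long run: on the new AD curve, 2281 = 3111 − 5P gives P = 166.00.

Short run: P = 70.67, Y = 2757.67. Long run: P = 166.00.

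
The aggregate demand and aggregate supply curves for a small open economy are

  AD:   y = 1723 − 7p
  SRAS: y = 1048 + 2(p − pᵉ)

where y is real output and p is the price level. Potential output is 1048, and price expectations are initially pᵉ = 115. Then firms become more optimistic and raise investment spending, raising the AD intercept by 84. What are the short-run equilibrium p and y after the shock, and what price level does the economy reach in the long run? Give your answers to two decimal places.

AD shifts right: new AD is y = 1807 − 7p. With pᵉ = 115, SRAS is y = 818 + 2p.
Short run: 1807 − 7p = 818 + 2p gives 989 = 9p, so p = 109.89 and y = 1807 − 7p = 1037.78.
y = 1037.78 is below potential 1048; expectations adjust and SRAS shifts right until y = 1048.
Long run: on the new AD curve, 1048 = 1807 − 7p gives p = 108.43.

Short run: p = 109.89, y = 1037.78. Long run: p = 108.43.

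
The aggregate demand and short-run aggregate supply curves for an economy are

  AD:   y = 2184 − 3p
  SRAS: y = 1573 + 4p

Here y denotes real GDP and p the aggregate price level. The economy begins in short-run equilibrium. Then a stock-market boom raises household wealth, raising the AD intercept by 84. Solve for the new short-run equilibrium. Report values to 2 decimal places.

p = 99.29, y = 1970.14

This is a positive demand shock: AD shifts right.
New AD: y = 2268 − 3p.
Set AD = SRAS: 2268 − 3p = 1573 + 4p, so 695 = 7p and p = 99.29.
Substituting into AD, y = 1970.14.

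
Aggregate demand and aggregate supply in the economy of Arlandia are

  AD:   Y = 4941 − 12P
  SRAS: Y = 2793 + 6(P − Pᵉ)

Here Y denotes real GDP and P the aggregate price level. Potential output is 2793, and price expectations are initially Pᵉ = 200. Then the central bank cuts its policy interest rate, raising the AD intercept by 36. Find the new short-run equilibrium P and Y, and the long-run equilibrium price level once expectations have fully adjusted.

Short run: P = 188, Y = 2721. Long run: P = 182.

AD shifts right: new AD is Y = 4977 − 12P. With Pᵉ = 200, SRAS is Y = 1593 + 6P.
Short run: 4977 − 12P = 1593 + 6P gives 3384 = 18P, so P = 188 and Y = 4977 − 12·188 = 2721.
Y = 2721 is below potential 2793; expectations adjust and SRAS shifts right until Y = 2793.
Long run: on the new AD curve, 2793 = 4977 − 12P gives P = 182.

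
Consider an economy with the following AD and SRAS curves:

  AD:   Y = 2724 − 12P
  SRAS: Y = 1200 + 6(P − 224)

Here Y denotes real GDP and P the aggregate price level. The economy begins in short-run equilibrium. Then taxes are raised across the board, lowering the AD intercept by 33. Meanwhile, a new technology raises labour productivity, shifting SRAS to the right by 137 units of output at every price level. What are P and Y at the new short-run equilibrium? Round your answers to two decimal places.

After both shocks: AD is Y = 2691 − 12P and SRAS is Y = 6P − 7.
Setting them equal: 2698 = 18P, so P = 149.89.
Substituting into AD, Y = 892.33.

P = 149.89, Y = 892.33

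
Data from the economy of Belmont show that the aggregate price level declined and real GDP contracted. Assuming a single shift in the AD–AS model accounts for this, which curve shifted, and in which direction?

P fell and Y fell. An AD shift moves P and Y in the same direction; an SRAS shift moves them in opposite directions.
Here P and Y moved in the same direction, so the AD curve shifted.
Since Y fell, AD shifted left.

AD shifted left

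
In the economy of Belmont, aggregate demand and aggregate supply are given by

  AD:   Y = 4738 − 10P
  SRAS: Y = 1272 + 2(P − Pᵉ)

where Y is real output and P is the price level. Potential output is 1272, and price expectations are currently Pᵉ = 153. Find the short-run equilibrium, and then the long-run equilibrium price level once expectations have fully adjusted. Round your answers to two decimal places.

Short run: with Pᵉ = 153, SRAS is Y = 966 + 2P. Setting AD = SRAS gives 3772 = 12P, so P = 314.33 and Y = 4738 − 10P = 1594.67.
Output 1594.67 is above potential 1272, so over time expected prices rise and SRAS shifts left until Y returns to 1272.
Long run: Y = 1272 on the AD curve gives 1272 = 4738 − 10P, so P = 346.60.

Short run: P = 314.33, Y = 1594.67. Long run: P = 346.60.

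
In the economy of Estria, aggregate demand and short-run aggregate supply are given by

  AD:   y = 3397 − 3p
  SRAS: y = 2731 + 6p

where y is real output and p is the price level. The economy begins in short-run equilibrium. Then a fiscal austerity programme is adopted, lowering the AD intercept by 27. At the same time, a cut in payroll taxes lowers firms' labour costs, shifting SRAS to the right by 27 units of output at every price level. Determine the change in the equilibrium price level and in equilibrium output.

Δp = -6, Δy = -9

After both shocks: AD is y = 3370 − 3p and SRAS is y = 2758 + 6p.
Setting them equal: 612 = 9p, so p = 68.
y = 3370 − 3·68 = 3166.
Initially p = 74, y = 3175, so Δp = -6 and Δy = -9.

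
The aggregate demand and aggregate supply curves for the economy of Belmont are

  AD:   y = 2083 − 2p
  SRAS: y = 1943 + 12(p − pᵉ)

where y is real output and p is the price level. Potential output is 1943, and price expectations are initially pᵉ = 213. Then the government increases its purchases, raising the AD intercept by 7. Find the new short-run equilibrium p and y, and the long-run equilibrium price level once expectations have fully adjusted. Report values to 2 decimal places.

Short run: p = 193.07, y = 1703.86. Long run: p = 73.50.

AD shifts right: new AD is y = 2090 − 2p. With pᵉ = 213, SRAS is y = 12p − 613.
Short run: 2090 − 2p = 12p − 613 gives 2703 = 14p, so p = 193.07 and y = 2090 − 2p = 1703.86.
y = 1703.86 is below potential 1943; expectations adjust and SRAS shifts right until y = 1943.
Long run: on the new AD curve, 1943 = 2090 − 2p gives p = 73.50.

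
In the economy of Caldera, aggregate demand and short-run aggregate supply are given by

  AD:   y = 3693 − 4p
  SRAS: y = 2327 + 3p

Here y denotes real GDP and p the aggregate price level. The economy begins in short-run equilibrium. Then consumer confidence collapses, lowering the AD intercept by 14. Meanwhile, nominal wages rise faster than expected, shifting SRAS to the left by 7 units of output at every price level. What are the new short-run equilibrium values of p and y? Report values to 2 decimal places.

After both shocks: AD is y = 3679 − 4p and SRAS is y = 2320 + 3p.
Setting them equal: 1359 = 7p, so p = 194.14.
Substituting into AD, y = 2902.43.

p = 194.14, y = 2902.43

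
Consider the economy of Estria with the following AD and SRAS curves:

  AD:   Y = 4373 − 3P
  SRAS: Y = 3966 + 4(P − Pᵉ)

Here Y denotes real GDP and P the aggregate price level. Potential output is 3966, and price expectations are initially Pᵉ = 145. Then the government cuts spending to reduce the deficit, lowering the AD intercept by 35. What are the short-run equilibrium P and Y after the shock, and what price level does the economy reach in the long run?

Short run: P = 136, Y = 3930. Long run: P = 124.

AD shifts left: new AD is Y = 4338 − 3P. With Pᵉ = 145, SRAS is Y = 3386 + 4P.
Short run: 4338 − 3P = 3386 + 4P gives 952 = 7P, so P = 136 and Y = 4338 − 3·136 = 3930.
Y = 3930 is below potential 3966; expectations adjust and SRAS shifts right until Y = 3966.
Long run: on the new AD curve, 3966 = 4338 − 3P gives P = 124.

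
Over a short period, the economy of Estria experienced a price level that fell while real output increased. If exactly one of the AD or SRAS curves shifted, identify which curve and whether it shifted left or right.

SRAS shifted right

P fell and Y rose. An AD shift moves P and Y in the same direction; an SRAS shift moves them in opposite directions.
Here P and Y moved in opposite directions, so the SRAS curve shifted.
Since Y rose, SRAS shifted right.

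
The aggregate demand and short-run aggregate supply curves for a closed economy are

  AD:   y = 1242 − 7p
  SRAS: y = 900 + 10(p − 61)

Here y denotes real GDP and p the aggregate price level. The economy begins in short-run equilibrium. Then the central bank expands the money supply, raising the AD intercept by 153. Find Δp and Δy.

This is a positive demand shock: AD shifts right.
New AD: y = 1395 − 7p.
SRAS can be written y = 290 + 10p.
Set AD = SRAS: 1395 − 7p = 290 + 10p, so 1105 = 17p and p = 65.
y = 1395 − 7·65 = 940.
Initially p = 56, y = 850, so Δp = +9 and Δy = +90.

Δp = +9, Δy = +90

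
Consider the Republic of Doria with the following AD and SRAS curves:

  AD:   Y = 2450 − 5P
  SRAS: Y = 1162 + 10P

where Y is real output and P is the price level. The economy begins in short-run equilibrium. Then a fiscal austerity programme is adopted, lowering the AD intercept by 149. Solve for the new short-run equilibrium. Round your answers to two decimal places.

P = 75.93, Y = 1921.33

This is a negative demand shock: AD shifts left.
New AD: Y = 2301 − 5P.
Set AD = SRAS: 2301 − 5P = 1162 + 10P, so 1139 = 15P and P = 75.93.
Substituting into AD, Y = 1921.33.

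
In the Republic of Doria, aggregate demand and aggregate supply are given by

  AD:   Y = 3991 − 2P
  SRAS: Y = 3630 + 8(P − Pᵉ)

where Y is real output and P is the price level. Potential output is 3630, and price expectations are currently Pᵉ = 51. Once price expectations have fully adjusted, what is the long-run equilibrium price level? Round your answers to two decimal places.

Long-run P = 180.50

Short run: with Pᵉ = 51, SRAS is Y = 3222 + 8P. Setting AD = SRAS gives 769 = 10P, so P = 76.90 and Y = 3991 − 2P = 3837.20.
Output 3837.20 is above potential 3630, so over time expected prices rise and SRAS shifts left until Y returns to 3630.
Long run: Y = 3630 on the AD curve gives 3630 = 3991 − 2P, so P = 180.50.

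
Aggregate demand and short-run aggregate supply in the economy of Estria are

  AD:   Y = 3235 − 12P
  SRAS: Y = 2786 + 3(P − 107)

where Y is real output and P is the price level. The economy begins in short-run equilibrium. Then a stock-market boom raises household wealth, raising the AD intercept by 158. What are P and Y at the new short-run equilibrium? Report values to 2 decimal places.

This is a positive demand shock: AD shifts right.
New AD: Y = 3393 − 12P.
SRAS can be written Y = 2465 + 3P.
Set AD = SRAS: 3393 − 12P = 2465 + 3P, so 928 = 15P and P = 61.87.
Substituting into AD, Y = 2650.60.

P = 61.87, Y = 2650.60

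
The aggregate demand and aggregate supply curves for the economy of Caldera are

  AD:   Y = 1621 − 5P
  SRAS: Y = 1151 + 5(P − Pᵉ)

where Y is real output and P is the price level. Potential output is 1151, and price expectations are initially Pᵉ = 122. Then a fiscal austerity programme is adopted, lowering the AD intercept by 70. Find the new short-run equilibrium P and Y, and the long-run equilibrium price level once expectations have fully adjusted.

AD shifts left: new AD is Y = 1551 − 5P. With Pᵉ = 122, SRAS is Y = 541 + 5P.
Short run: 1551 − 5P = 541 + 5P gives 1010 = 10P, so P = 101 and Y = 1551 − 5·101 = 1046.
Y = 1046 is below potential 1151; expectations adjust and SRAS shifts right until Y = 1151.
Long run: on the new AD curve, 1151 = 1551 − 5P gives P = 80.

Short run: P = 101, Y = 1046. Long run: P = 80.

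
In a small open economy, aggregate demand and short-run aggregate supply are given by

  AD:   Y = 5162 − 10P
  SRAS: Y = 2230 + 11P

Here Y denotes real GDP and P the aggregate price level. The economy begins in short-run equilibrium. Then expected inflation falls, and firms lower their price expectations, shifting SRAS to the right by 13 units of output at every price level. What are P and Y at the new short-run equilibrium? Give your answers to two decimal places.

This is a positive supply shock: SRAS shifts right.
New SRAS: Y = 2243 + 11P.
Set AD = SRAS: 5162 − 10P = 2243 + 11P, so 2919 = 21P and P = 139.00.
Substituting into AD, Y = 3772.00.

P = 139.00, Y = 3772.00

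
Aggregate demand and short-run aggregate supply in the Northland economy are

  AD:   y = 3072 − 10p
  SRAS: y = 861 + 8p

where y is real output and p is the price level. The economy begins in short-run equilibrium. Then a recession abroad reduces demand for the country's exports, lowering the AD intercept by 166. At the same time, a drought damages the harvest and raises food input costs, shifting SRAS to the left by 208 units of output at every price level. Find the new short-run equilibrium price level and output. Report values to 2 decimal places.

After both shocks: AD is y = 2906 − 10p and SRAS is y = 653 + 8p.
Setting them equal: 2253 = 18p, so p = 125.17.
Substituting into AD, y = 1654.33.

p = 125.17, y = 1654.33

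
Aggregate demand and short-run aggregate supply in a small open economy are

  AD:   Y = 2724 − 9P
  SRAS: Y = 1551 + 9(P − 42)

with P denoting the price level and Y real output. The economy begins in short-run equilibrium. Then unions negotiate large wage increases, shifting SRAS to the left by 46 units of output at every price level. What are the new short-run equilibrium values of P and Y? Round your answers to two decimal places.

This is a negative supply shock: SRAS shifts left.
New SRAS: Y = 1127 + 9P.
Set AD = SRAS: 2724 − 9P = 1127 + 9P, so 1597 = 18P and P = 88.72.
Substituting into AD, Y = 1925.50.

P = 88.72, Y = 1925.50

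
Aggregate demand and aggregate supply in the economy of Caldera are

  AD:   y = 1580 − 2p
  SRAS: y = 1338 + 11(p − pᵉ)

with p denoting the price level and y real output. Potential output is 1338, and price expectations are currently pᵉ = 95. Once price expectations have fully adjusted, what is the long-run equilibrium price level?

Short run: with pᵉ = 95, SRAS is y = 293 + 11p. Setting AD = SRAS gives 1287 = 13p, so p = 99 and y = 1580 − 2·99 = 1382.
Output 1382 is above potential 1338, so over time expected prices rise and SRAS shifts left until y returns to 1338.
Long run: y = 1338 on the AD curve gives 1338 = 1580 − 2p, so p = 121.

Long-run p = 121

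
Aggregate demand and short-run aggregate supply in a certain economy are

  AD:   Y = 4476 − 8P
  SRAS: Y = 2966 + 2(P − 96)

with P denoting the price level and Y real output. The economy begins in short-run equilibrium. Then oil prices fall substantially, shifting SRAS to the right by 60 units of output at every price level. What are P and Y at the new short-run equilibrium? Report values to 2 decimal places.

P = 164.20, Y = 3162.40

This is a positive supply shock: SRAS shifts right.
New SRAS: Y = 2834 + 2P.
Set AD = SRAS: 4476 − 8P = 2834 + 2P, so 1642 = 10P and P = 164.20.
Substituting into AD, Y = 3162.40.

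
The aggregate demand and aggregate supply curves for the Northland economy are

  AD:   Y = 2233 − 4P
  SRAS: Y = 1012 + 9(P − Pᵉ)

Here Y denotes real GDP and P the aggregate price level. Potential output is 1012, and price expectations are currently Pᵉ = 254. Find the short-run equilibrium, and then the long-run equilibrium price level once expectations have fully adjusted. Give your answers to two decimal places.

Short run: with Pᵉ = 254, SRAS is Y = 9P − 1274. Setting AD = SRAS gives 3507 = 13P, so P = 269.77 and Y = 2233 − 4P = 1153.92.
Output 1153.92 is above potential 1012, so over time expected prices rise and SRAS shifts left until Y returns to 1012.
Long run: Y = 1012 on the AD curve gives 1012 = 2233 − 4P, so P = 305.25.

Short run: P = 269.77, Y = 1153.92. Long run: P = 305.25.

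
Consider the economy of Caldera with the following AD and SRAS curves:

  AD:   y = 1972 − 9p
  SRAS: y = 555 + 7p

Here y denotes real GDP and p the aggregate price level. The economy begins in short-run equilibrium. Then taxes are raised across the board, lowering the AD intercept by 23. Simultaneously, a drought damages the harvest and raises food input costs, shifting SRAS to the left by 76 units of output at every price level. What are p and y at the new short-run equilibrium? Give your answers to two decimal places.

p = 91.88, y = 1122.13

After both shocks: AD is y = 1949 − 9p and SRAS is y = 479 + 7p.
Setting them equal: 1470 = 16p, so p = 91.88.
Substituting into AD, y = 1122.13.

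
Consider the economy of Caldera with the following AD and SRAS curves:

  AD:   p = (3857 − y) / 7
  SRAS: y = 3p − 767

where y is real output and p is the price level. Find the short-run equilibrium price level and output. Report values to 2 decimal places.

p = 462.40, y = 620.20

Rearrange AD to y = 3857 − 7p.
Set AD = SRAS: 3857 − 7p = 3p − 767, so 4624 = 10p and p = 462.40.
Substituting into AD, y = 3857 − 7p = 620.20.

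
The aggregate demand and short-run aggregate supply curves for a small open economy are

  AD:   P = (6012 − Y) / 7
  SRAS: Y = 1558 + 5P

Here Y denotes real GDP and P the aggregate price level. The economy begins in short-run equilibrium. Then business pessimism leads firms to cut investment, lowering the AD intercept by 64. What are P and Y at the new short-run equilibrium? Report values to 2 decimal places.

P = 365.83, Y = 3387.17

This is a negative demand shock: AD shifts left.
New AD: Y = 5948 − 7P.
Set AD = SRAS: 5948 − 7P = 1558 + 5P, so 4390 = 12P and P = 365.83.
Substituting into AD, Y = 3387.17.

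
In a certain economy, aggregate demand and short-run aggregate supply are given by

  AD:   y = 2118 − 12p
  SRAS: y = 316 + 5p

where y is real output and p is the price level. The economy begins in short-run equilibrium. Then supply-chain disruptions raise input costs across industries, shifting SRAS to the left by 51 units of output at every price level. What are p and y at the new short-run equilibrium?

This is a negative supply shock: SRAS shifts left.
New SRAS: y = 265 + 5p.
Set AD = SRAS: 2118 − 12p = 265 + 5p, so 1853 = 17p and p = 109.
y = 2118 − 12·109 = 810.

p = 109, y = 810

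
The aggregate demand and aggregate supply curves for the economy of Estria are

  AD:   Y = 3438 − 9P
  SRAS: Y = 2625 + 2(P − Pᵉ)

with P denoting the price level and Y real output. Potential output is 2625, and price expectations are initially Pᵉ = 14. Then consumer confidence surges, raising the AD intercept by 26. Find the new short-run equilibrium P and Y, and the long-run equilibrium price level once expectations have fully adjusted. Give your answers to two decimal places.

AD shifts right: new AD is Y = 3464 − 9P. With Pᵉ = 14, SRAS is Y = 2597 + 2P.
Short run: 3464 − 9P = 2597 + 2P gives 867 = 11P, so P = 78.82 and Y = 3464 − 9P = 2754.64.
Y = 2754.64 is above potential 2625; expectations adjust and SRAS shifts left until Y = 2625.
Long run: on the new AD curve, 2625 = 3464 − 9P gives P = 93.22.

Short run: P = 78.82, Y = 2754.64. Long run: P = 93.22.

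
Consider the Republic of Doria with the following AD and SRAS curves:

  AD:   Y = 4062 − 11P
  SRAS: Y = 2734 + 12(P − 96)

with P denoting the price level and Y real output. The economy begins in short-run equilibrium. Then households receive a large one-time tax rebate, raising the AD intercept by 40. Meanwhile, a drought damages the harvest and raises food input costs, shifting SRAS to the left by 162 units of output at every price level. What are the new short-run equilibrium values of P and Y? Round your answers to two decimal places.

P = 116.61, Y = 2819.30

After both shocks: AD is Y = 4102 − 11P and SRAS is Y = 1420 + 12P.
Setting them equal: 2682 = 23P, so P = 116.61.
Substituting into AD, Y = 2819.30.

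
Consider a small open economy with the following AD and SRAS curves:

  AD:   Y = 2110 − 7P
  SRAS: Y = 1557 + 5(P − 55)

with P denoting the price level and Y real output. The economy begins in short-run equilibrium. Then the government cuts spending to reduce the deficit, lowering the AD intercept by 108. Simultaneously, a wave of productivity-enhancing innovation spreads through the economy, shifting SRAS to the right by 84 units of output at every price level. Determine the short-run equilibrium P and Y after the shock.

After both shocks: AD is Y = 2002 − 7P and SRAS is Y = 1366 + 5P.
Setting them equal: 636 = 12P, so P = 53.
Y = 2002 − 7·53 = 1631.

P = 53, Y = 1631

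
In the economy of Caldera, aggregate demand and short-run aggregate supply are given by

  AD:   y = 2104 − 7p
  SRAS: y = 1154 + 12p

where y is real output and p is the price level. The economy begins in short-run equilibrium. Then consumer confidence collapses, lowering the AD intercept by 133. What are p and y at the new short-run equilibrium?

This is a negative demand shock: AD shifts left.
New AD: y = 1971 − 7p.
Set AD = SRAS: 1971 − 7p = 1154 + 12p, so 817 = 19p and p = 43.
y = 1971 − 7·43 = 1670.

p = 43, y = 1670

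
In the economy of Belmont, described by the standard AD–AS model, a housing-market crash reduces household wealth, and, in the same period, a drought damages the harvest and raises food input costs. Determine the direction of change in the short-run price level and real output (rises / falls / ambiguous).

Price level: ambiguous; output: falls

The first event is a negative demand shock: AD shifts left, which by itself pushes P down and Y down.
The second is an adverse supply shock: SRAS shifts left, which by itself pushes P up and Y down.
The two shocks push P in opposite directions, so the effect on P is ambiguous. Both shocks push Y down, so Y falls.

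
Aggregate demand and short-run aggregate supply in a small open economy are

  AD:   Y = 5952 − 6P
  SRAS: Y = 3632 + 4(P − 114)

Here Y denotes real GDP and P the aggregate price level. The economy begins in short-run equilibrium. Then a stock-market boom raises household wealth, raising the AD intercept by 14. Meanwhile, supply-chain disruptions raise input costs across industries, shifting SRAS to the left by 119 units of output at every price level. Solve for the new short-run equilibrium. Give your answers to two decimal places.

After both shocks: AD is Y = 5966 − 6P and SRAS is Y = 3057 + 4P.
Setting them equal: 2909 = 10P, so P = 290.90.
Substituting into AD, Y = 4220.60.

P = 290.90, Y = 4220.60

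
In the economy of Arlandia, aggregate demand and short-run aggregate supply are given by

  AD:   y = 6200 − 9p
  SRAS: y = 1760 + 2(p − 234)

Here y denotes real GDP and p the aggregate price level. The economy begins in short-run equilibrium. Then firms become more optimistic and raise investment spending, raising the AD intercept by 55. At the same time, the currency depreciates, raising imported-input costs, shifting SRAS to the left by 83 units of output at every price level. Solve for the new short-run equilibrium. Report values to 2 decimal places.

After both shocks: AD is y = 6255 − 9p and SRAS is y = 1209 + 2p.
Setting them equal: 5046 = 11p, so p = 458.73.
Substituting into AD, y = 2126.45.

p = 458.73, y = 2126.45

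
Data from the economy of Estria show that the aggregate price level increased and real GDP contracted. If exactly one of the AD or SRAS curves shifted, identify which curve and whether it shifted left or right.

P rose and Y fell. An AD shift moves P and Y in the same direction; an SRAS shift moves them in opposite directions.
Here P and Y moved in opposite directions, so the SRAS curve shifted.
Since Y fell, SRAS shifted left.

SRAS shifted left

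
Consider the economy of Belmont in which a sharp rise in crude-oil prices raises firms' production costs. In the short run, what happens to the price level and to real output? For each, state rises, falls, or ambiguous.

This is an adverse supply shock: SRAS shifts left.
Moving along the downward-sloping AD curve, P rises and Y falls.

Price level: rises; output: falls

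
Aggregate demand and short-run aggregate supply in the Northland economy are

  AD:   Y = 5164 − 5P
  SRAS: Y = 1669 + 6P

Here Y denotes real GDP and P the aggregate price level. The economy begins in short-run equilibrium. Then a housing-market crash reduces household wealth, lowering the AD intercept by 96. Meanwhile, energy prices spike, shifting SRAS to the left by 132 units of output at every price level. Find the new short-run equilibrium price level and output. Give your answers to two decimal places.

After both shocks: AD is Y = 5068 − 5P and SRAS is Y = 1537 + 6P.
Setting them equal: 3531 = 11P, so P = 321.00.
Substituting into AD, Y = 3463.00.

P = 321.00, Y = 3463.00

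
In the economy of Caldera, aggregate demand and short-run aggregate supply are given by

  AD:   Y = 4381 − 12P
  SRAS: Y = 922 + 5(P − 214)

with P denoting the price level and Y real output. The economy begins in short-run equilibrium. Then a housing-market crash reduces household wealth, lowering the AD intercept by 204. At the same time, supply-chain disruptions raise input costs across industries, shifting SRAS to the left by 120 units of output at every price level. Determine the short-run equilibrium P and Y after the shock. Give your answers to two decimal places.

After both shocks: AD is Y = 4177 − 12P and SRAS is Y = 5P − 268.
Setting them equal: 4445 = 17P, so P = 261.47.
Substituting into AD, Y = 1039.35.

P = 261.47, Y = 1039.35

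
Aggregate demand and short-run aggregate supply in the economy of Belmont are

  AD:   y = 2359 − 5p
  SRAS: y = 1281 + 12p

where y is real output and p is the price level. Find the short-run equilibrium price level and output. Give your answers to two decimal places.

p = 63.41, y = 2041.94

Set AD = SRAS: 2359 − 5p = 1281 + 12p, so 1078 = 17p and p = 63.41.
Substituting into AD, y = 2359 − 5p = 2041.94.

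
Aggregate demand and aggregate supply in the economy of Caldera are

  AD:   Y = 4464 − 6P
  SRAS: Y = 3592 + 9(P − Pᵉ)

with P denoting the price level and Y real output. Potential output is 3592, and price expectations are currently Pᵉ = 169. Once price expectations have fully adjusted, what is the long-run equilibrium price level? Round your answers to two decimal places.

Long-run P = 145.33

Short run: with Pᵉ = 169, SRAS is Y = 2071 + 9P. Setting AD = SRAS gives 2393 = 15P, so P = 159.53 and Y = 4464 − 6P = 3506.80.
Output 3506.80 is below potential 3592, so over time expected prices fall and SRAS shifts right until Y returns to 3592.
Long run: Y = 3592 on the AD curve gives 3592 = 4464 − 6P, so P = 145.33.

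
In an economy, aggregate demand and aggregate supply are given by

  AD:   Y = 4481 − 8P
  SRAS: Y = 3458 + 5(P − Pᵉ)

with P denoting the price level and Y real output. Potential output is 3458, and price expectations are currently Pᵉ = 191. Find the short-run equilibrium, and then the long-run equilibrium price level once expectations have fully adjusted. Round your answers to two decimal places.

Short run: P = 152.15, Y = 3263.77. Long run: P = 127.88.

Short run: with Pᵉ = 191, SRAS is Y = 2503 + 5P. Setting AD = SRAS gives 1978 = 13P, so P = 152.15 and Y = 4481 − 8P = 3263.77.
Output 3263.77 is below potential 3458, so over time expected prices fall and SRAS shifts right until Y returns to 3458.
Long run: Y = 3458 on the AD curve gives 3458 = 4481 − 8P, so P = 127.88.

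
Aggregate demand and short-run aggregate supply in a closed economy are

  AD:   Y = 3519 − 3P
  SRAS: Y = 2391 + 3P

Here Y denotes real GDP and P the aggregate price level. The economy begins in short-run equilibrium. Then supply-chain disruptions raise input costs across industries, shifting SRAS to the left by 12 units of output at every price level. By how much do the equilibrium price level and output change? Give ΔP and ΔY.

ΔP = +2, ΔY = -6

This is a negative supply shock: SRAS shifts left.
New SRAS: Y = 2379 + 3P.
Set AD = SRAS: 3519 − 3P = 2379 + 3P, so 1140 = 6P and P = 190.
Y = 3519 − 3·190 = 2949.
Initially P = 188, Y = 2955, so ΔP = +2 and ΔY = -6.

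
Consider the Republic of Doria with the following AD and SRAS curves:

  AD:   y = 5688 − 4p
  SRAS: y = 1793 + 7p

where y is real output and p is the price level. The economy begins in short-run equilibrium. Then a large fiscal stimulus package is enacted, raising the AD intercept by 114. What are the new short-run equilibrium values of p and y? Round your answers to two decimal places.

p = 364.45, y = 4344.18

This is a positive demand shock: AD shifts right.
New AD: y = 5802 − 4p.
Set AD = SRAS: 5802 − 4p = 1793 + 7p, so 4009 = 11p and p = 364.45.
Substituting into AD, y = 4344.18.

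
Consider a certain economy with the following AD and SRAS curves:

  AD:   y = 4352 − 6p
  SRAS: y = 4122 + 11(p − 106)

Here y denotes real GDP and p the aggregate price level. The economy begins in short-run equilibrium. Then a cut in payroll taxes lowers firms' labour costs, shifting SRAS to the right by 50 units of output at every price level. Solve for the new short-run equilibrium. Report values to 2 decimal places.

This is a positive supply shock: SRAS shifts right.
New SRAS: y = 3006 + 11p.
Set AD = SRAS: 4352 − 6p = 3006 + 11p, so 1346 = 17p and p = 79.18.
Substituting into AD, y = 3876.94.

p = 79.18, y = 3876.94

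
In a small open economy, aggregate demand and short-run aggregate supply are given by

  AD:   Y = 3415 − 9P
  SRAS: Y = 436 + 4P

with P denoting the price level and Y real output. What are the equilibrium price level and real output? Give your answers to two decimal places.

Set AD = SRAS: 3415 − 9P = 436 + 4P, so 2979 = 13P and P = 229.15.
Substituting into AD, Y = 3415 − 9P = 1352.62.

P = 229.15, Y = 1352.62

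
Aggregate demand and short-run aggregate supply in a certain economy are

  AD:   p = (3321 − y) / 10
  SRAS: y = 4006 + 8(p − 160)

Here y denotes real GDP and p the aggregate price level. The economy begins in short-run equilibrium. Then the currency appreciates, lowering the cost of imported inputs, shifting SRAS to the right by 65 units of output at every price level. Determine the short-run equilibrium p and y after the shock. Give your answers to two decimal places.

p = 29.44, y = 3026.56

This is a positive supply shock: SRAS shifts right.
New SRAS: y = 2791 + 8p.
Set AD = SRAS: 3321 − 10p = 2791 + 8p, so 530 = 18p and p = 29.44.
Substituting into AD, y = 3026.56.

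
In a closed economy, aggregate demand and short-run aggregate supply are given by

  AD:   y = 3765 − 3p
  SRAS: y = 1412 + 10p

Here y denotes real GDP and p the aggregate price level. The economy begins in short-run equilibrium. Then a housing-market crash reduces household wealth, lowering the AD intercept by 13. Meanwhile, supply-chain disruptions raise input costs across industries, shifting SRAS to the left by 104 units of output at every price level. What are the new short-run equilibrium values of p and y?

p = 188, y = 3188

After both shocks: AD is y = 3752 − 3p and SRAS is y = 1308 + 10p.
Setting them equal: 2444 = 13p, so p = 188.
y = 3752 − 3·188 = 3188.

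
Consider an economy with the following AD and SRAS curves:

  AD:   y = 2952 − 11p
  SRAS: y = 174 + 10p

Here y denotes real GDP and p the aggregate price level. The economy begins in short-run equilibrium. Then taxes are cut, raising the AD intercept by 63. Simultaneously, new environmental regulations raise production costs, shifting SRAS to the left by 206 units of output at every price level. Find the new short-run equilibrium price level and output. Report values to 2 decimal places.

p = 145.10, y = 1418.95

After both shocks: AD is y = 3015 − 11p and SRAS is y = 10p − 32.
Setting them equal: 3047 = 21p, so p = 145.10.
Substituting into AD, y = 1418.95.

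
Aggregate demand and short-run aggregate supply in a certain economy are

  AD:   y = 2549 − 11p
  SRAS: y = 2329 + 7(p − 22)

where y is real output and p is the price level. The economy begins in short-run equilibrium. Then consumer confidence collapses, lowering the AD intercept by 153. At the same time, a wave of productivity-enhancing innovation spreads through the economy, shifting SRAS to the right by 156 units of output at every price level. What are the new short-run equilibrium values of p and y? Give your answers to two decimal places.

p = 3.61, y = 2356.28

After both shocks: AD is y = 2396 − 11p and SRAS is y = 2331 + 7p.
Setting them equal: 65 = 18p, so p = 3.61.
Substituting into AD, y = 2356.28.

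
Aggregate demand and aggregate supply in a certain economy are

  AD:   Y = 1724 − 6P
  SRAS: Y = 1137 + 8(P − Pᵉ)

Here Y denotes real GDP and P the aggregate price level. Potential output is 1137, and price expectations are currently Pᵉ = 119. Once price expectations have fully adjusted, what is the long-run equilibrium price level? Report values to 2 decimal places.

Short run: with Pᵉ = 119, SRAS is Y = 185 + 8P. Setting AD = SRAS gives 1539 = 14P, so P = 109.93 and Y = 1724 − 6P = 1064.43.
Output 1064.43 is below potential 1137, so over time expected prices fall and SRAS shifts right until Y returns to 1137.
Long run: Y = 1137 on the AD curve gives 1137 = 1724 − 6P, so P = 97.83.

Long-run P = 97.83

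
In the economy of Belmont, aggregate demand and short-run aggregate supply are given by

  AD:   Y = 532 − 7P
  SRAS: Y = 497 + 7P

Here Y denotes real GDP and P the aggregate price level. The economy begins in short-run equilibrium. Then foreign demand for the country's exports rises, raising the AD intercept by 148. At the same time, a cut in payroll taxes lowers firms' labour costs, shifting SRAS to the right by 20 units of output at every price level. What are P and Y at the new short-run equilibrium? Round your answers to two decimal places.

P = 11.64, Y = 598.50

After both shocks: AD is Y = 680 − 7P and SRAS is Y = 517 + 7P.
Setting them equal: 163 = 14P, so P = 11.64.
Substituting into AD, Y = 598.50.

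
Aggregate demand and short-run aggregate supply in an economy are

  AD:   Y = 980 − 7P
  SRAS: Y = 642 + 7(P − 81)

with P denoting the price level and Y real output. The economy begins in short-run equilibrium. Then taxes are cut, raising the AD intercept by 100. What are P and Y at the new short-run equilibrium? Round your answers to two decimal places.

P = 71.79, Y = 577.50

This is a positive demand shock: AD shifts right.
New AD: Y = 1080 − 7P.
SRAS can be written Y = 75 + 7P.
Set AD = SRAS: 1080 − 7P = 75 + 7P, so 1005 = 14P and P = 71.79.
Substituting into AD, Y = 577.50.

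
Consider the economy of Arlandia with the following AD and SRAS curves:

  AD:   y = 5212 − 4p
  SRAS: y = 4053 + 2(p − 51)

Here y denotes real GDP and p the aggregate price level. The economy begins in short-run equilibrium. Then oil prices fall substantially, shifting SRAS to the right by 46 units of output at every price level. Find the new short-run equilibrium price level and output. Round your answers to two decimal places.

This is a positive supply shock: SRAS shifts right.
New SRAS: y = 3997 + 2p.
Set AD = SRAS: 5212 − 4p = 3997 + 2p, so 1215 = 6p and p = 202.50.
Substituting into AD, y = 4402.00.

p = 202.50, y = 4402.00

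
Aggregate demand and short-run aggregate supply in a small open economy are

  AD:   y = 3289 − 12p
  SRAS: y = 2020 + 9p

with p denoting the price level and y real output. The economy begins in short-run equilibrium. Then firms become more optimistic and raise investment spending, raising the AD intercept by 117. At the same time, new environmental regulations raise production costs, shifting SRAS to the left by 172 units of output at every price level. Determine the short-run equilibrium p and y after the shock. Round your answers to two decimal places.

p = 74.19, y = 2515.71

After both shocks: AD is y = 3406 − 12p and SRAS is y = 1848 + 9p.
Setting them equal: 1558 = 21p, so p = 74.19.
Substituting into AD, y = 2515.71.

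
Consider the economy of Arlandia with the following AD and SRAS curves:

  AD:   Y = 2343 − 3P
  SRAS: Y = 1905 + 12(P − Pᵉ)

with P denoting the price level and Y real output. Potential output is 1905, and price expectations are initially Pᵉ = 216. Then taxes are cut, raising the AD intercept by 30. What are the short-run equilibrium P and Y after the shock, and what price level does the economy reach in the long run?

AD shifts right: new AD is Y = 2373 − 3P. With Pᵉ = 216, SRAS is Y = 12P − 687.
Short run: 2373 − 3P = 12P − 687 gives 3060 = 15P, so P = 204 and Y = 2373 − 3·204 = 1761.
Y = 1761 is below potential 1905; expectations adjust and SRAS shifts right until Y = 1905.
Long run: on the new AD curve, 1905 = 2373 − 3P gives P = 156.

Short run: P = 204, Y = 1761. Long run: P = 156.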